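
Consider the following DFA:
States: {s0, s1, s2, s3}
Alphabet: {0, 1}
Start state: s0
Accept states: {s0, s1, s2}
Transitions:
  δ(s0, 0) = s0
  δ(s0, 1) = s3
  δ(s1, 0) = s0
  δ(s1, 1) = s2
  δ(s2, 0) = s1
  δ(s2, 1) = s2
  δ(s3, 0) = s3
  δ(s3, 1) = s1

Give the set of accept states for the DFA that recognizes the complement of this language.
Complement accept states = All states \ Original accept states
= {s0, s1, s2, s3} \ {s0, s1, s2}
{s3}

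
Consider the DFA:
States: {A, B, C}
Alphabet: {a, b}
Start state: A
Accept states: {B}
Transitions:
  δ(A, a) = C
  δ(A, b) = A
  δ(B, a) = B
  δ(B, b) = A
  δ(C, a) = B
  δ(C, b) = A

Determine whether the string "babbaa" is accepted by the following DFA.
Processing string "babbaa":
  A --b--> A
  A --a--> C
  C --b--> A
  A --b--> A
  A --a--> C
  C --a--> B
Final state: B
Accept states: {B}
Yes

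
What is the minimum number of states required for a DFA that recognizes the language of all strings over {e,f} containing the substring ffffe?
By Myhill–Nerode, count the distinguishable equivalence classes: 6 classes — one per longest suffix of the input that is a prefix of 'ffffe' (lengths 0 through 4), plus an absorbing 'already seen ffffe' class.
6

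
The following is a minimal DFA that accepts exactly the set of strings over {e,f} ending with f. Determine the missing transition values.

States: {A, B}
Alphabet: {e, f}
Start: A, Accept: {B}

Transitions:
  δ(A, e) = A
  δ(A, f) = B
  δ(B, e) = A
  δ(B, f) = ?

From the language and accept set, identify what each state tracks — A: last symbol not f; B: last symbol is f.
Each missing δ(q, a) is the state matching the new tracked value after reading a.
δ(B, f) = B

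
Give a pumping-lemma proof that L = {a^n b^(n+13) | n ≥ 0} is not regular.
Assume L is regular with pumping length p. Idea: pumping the a-block breaks the fixed offset of 13.
Choose s = a^p b^(p+13) ∈ L. By the pumping lemma, s = xyz with |xy| ≤ p, |y| > 0, so y = a^k with k ≥ 1. Then xy²z = a^(p+k) b^(p+13). For this to be in L we would need p+13 = (p+k)+13, i.e. k = 0, contradicting k ≥ 1. So xy²z ∉ L.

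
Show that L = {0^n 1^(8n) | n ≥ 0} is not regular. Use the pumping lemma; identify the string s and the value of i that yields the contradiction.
Assume L is regular with pumping length p. Idea: pumping the 0-block breaks the 1:8 ratio.
Choose s = 0^p 1^(8p) (length 9p ≥ p). By the pumping lemma, s = xyz with |xy| ≤ p, |y| > 0, so y = 0^k with k ≥ 1. Then xy²z = 0^(p+k) 1^(8p). For this to be in L we would need 8p = 8(p+k), i.e. 8k = 0, contradicting k ≥ 1. So xy²z ∉ L.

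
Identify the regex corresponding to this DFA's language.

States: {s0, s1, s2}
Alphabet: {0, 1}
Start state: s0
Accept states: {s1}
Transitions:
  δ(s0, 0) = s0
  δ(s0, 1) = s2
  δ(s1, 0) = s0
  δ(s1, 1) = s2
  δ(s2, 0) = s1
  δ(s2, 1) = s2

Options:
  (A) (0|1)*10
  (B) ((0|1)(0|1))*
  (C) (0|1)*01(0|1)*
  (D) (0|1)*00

Check each option against the DFA on short strings; one disagreement eliminates an option:
  (A) (0|1)*10: agrees with the DFA on every string of length ≤ 6
  (B) ((0|1)(0|1))*: on ε the DFA stays in s0 and rejects (s0 ∉ Accept), but the regex matches it → eliminate
  (C) (0|1)*01(0|1)*: on '01' the DFA goes s0 → s0 → s2 and rejects (s2 ∉ Accept), but the regex matches it → eliminate
  (D) (0|1)*00: on '00' the DFA goes s0 → s0 → s0 and rejects (s0 ∉ Accept), but the regex matches it → eliminate
Only (A) is consistent with the DFA.
(A) (0|1)*10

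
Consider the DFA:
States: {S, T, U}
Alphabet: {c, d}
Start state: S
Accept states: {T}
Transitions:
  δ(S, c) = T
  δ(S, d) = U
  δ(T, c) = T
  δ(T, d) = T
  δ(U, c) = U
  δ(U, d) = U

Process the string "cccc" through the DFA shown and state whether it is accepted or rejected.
Processing string "cccc":
  S --c--> T
  T --c--> T
  T --c--> T
  T --c--> T
Final state: T
Accept states: {T}
Yes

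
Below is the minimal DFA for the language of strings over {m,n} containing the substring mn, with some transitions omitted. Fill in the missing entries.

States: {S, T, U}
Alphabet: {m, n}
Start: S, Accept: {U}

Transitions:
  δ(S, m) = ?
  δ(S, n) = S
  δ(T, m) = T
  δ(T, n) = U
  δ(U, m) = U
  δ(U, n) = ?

From the language and accept set, identify what each state tracks — S: no m seen yet; T: seen a m, waiting for n; U: substring mn seen.
Each missing δ(q, a) is the state matching the new tracked value after reading a.
δ(S, m) = T; δ(U, n) = U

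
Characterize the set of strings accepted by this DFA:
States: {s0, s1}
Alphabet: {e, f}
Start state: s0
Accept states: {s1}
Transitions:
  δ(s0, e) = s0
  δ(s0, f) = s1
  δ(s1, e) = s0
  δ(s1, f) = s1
Testing a few strings:
  'fe' → reject
  'ff' → accept
  'e' → reject
  'eee' → reject
State roles: s0=last symbol not f; s1=last symbol is f
All strings over {e,f} ending with f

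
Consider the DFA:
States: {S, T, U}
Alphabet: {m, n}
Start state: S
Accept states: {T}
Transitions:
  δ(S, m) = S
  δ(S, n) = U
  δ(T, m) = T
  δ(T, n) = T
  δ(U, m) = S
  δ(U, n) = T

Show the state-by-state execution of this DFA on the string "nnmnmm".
read 'n': S → U
  read 'n': U → T
  read 'm': T → T
  read 'n': T → T
  read 'm': T → T
  read 'm': T → T
S -> U -> T -> T -> T -> T -> T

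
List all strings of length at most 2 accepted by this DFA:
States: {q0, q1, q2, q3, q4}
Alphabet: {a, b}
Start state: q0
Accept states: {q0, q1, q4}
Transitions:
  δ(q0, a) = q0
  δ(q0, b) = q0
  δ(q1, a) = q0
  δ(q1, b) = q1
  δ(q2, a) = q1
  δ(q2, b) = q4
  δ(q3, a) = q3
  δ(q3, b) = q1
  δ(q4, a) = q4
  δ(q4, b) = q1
ε, a, b, aa, ab, ba, bb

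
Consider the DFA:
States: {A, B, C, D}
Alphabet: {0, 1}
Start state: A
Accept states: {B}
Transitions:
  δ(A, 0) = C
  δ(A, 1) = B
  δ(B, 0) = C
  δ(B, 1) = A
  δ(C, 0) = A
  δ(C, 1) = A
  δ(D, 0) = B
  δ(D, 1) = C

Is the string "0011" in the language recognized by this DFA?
Processing string "0011":
  A --0--> C
  C --0--> A
  A --1--> B
  B --1--> A
Final state: A
Accept states: {B}
No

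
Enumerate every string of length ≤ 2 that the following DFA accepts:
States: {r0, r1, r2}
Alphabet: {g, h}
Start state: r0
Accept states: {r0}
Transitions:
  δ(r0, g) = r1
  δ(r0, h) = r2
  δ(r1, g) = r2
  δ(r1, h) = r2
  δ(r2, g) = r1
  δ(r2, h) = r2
ε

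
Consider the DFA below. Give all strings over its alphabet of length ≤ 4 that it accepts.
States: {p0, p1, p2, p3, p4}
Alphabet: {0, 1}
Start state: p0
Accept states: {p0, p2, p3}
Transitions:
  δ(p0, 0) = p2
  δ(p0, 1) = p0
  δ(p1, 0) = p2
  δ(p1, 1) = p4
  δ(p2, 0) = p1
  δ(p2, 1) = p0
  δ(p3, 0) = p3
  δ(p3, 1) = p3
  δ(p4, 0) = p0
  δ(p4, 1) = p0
ε, 0, 1, 01, 10, 11, 000, 010, 011, 101, 110, 111, 0001, 0010, 0011, 0101, 0110, 0111, 1000, 1010, 1011, 1101, 1110, 1111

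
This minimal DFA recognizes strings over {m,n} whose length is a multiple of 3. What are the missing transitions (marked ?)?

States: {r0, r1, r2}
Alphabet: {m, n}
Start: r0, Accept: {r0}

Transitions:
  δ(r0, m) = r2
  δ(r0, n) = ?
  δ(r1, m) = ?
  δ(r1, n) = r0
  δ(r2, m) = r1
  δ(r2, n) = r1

From the language and accept set, identify what each state tracks — r0: length ≡ 0 (mod 3); r1: length ≡ 2 (mod 3); r2: length ≡ 1 (mod 3).
Each missing δ(q, a) is the state matching the new tracked value after reading a.
δ(r0, n) = r2; δ(r1, m) = r0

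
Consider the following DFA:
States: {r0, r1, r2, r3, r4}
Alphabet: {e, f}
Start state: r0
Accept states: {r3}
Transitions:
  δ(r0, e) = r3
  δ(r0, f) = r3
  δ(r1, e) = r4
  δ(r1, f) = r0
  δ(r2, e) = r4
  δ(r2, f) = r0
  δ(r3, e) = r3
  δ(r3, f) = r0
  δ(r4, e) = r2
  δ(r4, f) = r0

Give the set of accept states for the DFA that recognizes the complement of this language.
Complement accept states = All states \ Original accept states
= {r0, r1, r2, r3, r4} \ {r3}
{r0, r1, r2, r4}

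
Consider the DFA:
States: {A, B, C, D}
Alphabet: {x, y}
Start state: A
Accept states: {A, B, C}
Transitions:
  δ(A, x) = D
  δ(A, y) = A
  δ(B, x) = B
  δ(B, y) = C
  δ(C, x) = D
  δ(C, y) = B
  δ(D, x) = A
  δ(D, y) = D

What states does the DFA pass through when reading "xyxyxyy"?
read 'x': A → D
  read 'y': D → D
  read 'x': D → A
  read 'y': A → A
  read 'x': A → D
  read 'y': D → D
  read 'y': D → D
A -> D -> D -> A -> A -> D -> D -> D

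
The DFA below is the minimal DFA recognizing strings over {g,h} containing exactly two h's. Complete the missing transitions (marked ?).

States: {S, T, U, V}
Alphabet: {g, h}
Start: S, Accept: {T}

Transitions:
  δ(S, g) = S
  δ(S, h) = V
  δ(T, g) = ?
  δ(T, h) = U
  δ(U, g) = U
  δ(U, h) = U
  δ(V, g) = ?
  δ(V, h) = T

From the language and accept set, identify what each state tracks — S: zero h's; T: two h's; U: ≥ three h's (dead); V: one h.
Each missing δ(q, a) is the state matching the new tracked value after reading a.
δ(T, g) = T; δ(V, g) = V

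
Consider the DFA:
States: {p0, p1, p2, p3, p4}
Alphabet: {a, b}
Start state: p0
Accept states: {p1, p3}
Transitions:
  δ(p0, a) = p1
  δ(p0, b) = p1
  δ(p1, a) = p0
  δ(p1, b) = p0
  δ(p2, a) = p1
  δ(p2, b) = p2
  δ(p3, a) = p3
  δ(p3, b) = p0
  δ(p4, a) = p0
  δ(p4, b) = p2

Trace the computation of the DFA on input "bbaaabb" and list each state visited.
read 'b': p0 → p1
  read 'b': p1 → p0
  read 'a': p0 → p1
  read 'a': p1 → p0
  read 'a': p0 → p1
  read 'b': p1 → p0
  read 'b': p0 → p1
p0 -> p1 -> p0 -> p1 -> p0 -> p1 -> p0 -> p1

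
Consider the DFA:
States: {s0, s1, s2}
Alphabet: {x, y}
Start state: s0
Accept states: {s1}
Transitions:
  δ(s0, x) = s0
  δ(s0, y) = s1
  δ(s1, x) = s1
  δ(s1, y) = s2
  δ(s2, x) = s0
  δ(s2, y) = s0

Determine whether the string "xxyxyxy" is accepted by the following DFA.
Processing string "xxyxyxy":
  s0 --x--> s0
  s0 --x--> s0
  s0 --y--> s1
  s1 --x--> s1
  s1 --y--> s2
  s2 --x--> s0
  s0 --y--> s1
Final state: s1
Accept states: {s1}
Yes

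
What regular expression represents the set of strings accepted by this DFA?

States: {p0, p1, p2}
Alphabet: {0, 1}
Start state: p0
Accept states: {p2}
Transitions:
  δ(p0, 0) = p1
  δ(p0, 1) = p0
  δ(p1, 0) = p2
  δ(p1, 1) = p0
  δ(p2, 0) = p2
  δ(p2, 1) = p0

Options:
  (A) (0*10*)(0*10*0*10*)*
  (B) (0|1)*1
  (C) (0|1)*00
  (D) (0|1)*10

Check each option against the DFA on short strings; one disagreement eliminates an option:
  (A) (0*10*)(0*10*0*10*)*: on '1' the DFA goes p0 → p0 and rejects (p0 ∉ Accept), but the regex matches it → eliminate
  (B) (0|1)*1: on '1' the DFA goes p0 → p0 and rejects (p0 ∉ Accept), but the regex matches it → eliminate
  (C) (0|1)*00: agrees with the DFA on every string of length ≤ 6
  (D) (0|1)*10: on '00' the DFA goes p0 → p1 → p2 and accepts (p2 ∈ Accept), but the regex does not match it → eliminate
Only (C) is consistent with the DFA.
(C) (0|1)*00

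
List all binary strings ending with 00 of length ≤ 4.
00, 000, 100, 0000, 0100, 1000, 1100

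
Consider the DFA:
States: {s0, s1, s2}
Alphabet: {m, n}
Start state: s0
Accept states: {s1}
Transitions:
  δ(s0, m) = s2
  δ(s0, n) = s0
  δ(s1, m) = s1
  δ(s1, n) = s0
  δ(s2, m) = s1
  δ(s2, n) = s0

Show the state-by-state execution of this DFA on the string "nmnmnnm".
read 'n': s0 → s0
  read 'm': s0 → s2
  read 'n': s2 → s0
  read 'm': s0 → s2
  read 'n': s2 → s0
  read 'n': s0 → s0
  read 'm': s0 → s2
s0 -> s0 -> s2 -> s0 -> s2 -> s0 -> s0 -> s2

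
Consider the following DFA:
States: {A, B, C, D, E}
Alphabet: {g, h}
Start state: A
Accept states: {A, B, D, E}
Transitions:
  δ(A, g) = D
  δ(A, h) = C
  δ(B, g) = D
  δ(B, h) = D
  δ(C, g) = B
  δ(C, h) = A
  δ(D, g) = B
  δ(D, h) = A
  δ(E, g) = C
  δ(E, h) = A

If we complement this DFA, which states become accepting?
Complement accept states = All states \ Original accept states
= {A, B, C, D, E} \ {A, B, D, E}
{C}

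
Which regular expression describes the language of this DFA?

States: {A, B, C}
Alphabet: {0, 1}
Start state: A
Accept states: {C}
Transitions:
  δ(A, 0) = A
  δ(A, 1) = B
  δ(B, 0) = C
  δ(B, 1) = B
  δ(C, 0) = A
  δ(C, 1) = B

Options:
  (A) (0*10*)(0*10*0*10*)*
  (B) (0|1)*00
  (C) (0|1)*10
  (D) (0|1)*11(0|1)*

Check each option against the DFA on short strings; one disagreement eliminates an option:
  (A) (0*10*)(0*10*0*10*)*: on '1' the DFA goes A → B and rejects (B ∉ Accept), but the regex matches it → eliminate
  (B) (0|1)*00: on '00' the DFA goes A → A → A and rejects (A ∉ Accept), but the regex matches it → eliminate
  (C) (0|1)*10: agrees with the DFA on every string of length ≤ 6
  (D) (0|1)*11(0|1)*: on '10' the DFA goes A → B → C and accepts (C ∈ Accept), but the regex does not match it → eliminate
Only (C) is consistent with the DFA.
(C) (0|1)*10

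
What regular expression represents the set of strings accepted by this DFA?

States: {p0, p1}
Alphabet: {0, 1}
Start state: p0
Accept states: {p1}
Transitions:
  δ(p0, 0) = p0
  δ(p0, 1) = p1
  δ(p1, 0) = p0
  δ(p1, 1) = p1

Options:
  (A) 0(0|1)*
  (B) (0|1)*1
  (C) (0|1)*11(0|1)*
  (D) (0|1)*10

Check each option against the DFA on short strings; one disagreement eliminates an option:
  (A) 0(0|1)*: on '0' the DFA goes p0 → p0 and rejects (p0 ∉ Accept), but the regex matches it → eliminate
  (B) (0|1)*1: agrees with the DFA on every string of length ≤ 6
  (C) (0|1)*11(0|1)*: on '1' the DFA goes p0 → p1 and accepts (p1 ∈ Accept), but the regex does not match it → eliminate
  (D) (0|1)*10: on '1' the DFA goes p0 → p1 and accepts (p1 ∈ Accept), but the regex does not match it → eliminate
Only (B) is consistent with the DFA.
(B) (0|1)*1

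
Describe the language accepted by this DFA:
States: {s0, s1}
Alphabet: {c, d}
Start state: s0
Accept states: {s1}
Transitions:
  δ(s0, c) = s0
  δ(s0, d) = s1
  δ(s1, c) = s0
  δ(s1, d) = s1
Testing a few strings:
  'dd' → accept
  'ccd' → accept
  'c' → reject
  'cdd' → accept
State roles: s0=last symbol not d; s1=last symbol is d
All strings over {c,d} ending with d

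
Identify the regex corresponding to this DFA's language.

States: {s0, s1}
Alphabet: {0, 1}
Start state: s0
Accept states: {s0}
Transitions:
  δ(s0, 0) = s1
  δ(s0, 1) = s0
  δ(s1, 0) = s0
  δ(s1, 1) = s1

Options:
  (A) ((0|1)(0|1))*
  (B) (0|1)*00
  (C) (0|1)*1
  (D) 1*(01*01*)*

Check each option against the DFA on short strings; one disagreement eliminates an option:
  (A) ((0|1)(0|1))*: on '1' the DFA goes s0 → s0 and accepts (s0 ∈ Accept), but the regex does not match it → eliminate
  (B) (0|1)*00: on ε the DFA stays in s0 and accepts (s0 ∈ Accept), but the regex does not match it → eliminate
  (C) (0|1)*1: on ε the DFA stays in s0 and accepts (s0 ∈ Accept), but the regex does not match it → eliminate
  (D) 1*(01*01*)*: agrees with the DFA on every string of length ≤ 6
Only (D) is consistent with the DFA.
(D) 1*(01*01*)*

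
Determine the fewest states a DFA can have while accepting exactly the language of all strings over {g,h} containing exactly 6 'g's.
By Myhill–Nerode, count the distinguishable equivalence classes: 8 classes — having seen 0, 1, …, 6, or >6 copies of 'g'; the count-6 class is the only accepting one and >6 is dead.
8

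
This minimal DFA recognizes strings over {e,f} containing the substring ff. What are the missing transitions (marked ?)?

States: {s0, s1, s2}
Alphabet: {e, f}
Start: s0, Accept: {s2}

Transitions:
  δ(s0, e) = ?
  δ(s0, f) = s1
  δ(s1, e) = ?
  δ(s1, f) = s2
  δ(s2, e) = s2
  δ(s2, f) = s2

From the language and accept set, identify what each state tracks — s0: no progress toward ff; s1: one trailing f; s2: substring ff seen.
Each missing δ(q, a) is the state matching the new tracked value after reading a.
δ(s0, e) = s0; δ(s1, e) = s0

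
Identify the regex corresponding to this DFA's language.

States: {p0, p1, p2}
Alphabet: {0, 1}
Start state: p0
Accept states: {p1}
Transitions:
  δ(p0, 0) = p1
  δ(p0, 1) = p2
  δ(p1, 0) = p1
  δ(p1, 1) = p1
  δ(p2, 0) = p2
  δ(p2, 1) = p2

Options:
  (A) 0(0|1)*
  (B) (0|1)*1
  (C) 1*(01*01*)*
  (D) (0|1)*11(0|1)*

Check each option against the DFA on short strings; one disagreement eliminates an option:
  (A) 0(0|1)*: agrees with the DFA on every string of length ≤ 6
  (B) (0|1)*1: on '0' the DFA goes p0 → p1 and accepts (p1 ∈ Accept), but the regex does not match it → eliminate
  (C) 1*(01*01*)*: on ε the DFA stays in p0 and rejects (p0 ∉ Accept), but the regex matches it → eliminate
  (D) (0|1)*11(0|1)*: on '0' the DFA goes p0 → p1 and accepts (p1 ∈ Accept), but the regex does not match it → eliminate
Only (A) is consistent with the DFA.
(A) 0(0|1)*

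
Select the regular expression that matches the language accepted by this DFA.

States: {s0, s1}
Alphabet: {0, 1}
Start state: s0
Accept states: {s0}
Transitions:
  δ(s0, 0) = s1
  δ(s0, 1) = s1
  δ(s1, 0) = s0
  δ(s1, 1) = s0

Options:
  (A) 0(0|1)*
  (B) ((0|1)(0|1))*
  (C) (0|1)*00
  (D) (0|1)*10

Check each option against the DFA on short strings; one disagreement eliminates an option:
  (A) 0(0|1)*: on ε the DFA stays in s0 and accepts (s0 ∈ Accept), but the regex does not match it → eliminate
  (B) ((0|1)(0|1))*: agrees with the DFA on every string of length ≤ 6
  (C) (0|1)*00: on ε the DFA stays in s0 and accepts (s0 ∈ Accept), but the regex does not match it → eliminate
  (D) (0|1)*10: on ε the DFA stays in s0 and accepts (s0 ∈ Accept), but the regex does not match it → eliminate
Only (B) is consistent with the DFA.
(B) ((0|1)(0|1))*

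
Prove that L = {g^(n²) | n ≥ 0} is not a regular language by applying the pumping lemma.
Assume L is regular with pumping length p. Idea: pumping adds a fixed amount, but gaps between consecutive squares grow.
Choose s = g^(p²) (length p² ≥ p). By the pumping lemma, s = xyz with |xy| ≤ p, |y| > 0, so |y| = k with 1 ≤ k ≤ p. Then |xy²z| = p²+k. Since p² < p²+k ≤ p²+p < (p+1)², the length p²+k lies strictly between consecutive squares, so it is not a perfect square and xy²z ∉ L.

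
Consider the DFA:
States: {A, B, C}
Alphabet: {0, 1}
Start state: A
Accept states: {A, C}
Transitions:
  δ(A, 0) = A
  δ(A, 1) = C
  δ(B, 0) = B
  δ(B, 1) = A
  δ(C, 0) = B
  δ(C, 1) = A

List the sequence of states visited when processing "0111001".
read '0': A → A
  read '1': A → C
  read '1': C → A
  read '1': A → C
  read '0': C → B
  read '0': B → B
  read '1': B → A
A -> A -> C -> A -> C -> B -> B -> A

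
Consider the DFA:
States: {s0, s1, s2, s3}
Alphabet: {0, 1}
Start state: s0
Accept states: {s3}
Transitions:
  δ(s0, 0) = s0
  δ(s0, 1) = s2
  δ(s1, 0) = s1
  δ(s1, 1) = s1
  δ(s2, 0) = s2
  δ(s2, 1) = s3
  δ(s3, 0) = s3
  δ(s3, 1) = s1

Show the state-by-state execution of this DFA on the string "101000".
read '1': s0 → s2
  read '0': s2 → s2
  read '1': s2 → s3
  read '0': s3 → s3
  read '0': s3 → s3
  read '0': s3 → s3
s0 -> s2 -> s2 -> s3 -> s3 -> s3 -> s3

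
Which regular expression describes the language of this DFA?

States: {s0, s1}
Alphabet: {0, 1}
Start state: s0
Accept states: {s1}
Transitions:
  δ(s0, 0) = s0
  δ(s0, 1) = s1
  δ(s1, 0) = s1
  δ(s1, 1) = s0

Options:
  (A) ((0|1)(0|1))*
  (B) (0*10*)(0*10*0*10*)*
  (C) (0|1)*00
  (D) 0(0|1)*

Check each option against the DFA on short strings; one disagreement eliminates an option:
  (A) ((0|1)(0|1))*: on ε the DFA stays in s0 and rejects (s0 ∉ Accept), but the regex matches it → eliminate
  (B) (0*10*)(0*10*0*10*)*: agrees with the DFA on every string of length ≤ 6
  (C) (0|1)*00: on '1' the DFA goes s0 → s1 and accepts (s1 ∈ Accept), but the regex does not match it → eliminate
  (D) 0(0|1)*: on '0' the DFA goes s0 → s0 and rejects (s0 ∉ Accept), but the regex matches it → eliminate
Only (B) is consistent with the DFA.
(B) (0*10*)(0*10*0*10*)*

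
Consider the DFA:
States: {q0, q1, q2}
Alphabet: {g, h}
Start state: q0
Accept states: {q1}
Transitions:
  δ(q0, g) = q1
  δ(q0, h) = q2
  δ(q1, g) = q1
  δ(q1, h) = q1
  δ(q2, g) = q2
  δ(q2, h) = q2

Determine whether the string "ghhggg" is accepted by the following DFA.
Processing string "ghhggg":
  q0 --g--> q1
  q1 --h--> q1
  q1 --h--> q1
  q1 --g--> q1
  q1 --g--> q1
  q1 --g--> q1
Final state: q1
Accept states: {q1}
Yes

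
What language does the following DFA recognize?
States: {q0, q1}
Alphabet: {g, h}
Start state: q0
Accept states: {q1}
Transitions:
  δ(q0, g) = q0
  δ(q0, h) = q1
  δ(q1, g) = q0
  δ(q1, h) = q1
Testing a few strings:
  'g' → reject
  'hh' → accept
  'h' → accept
  'gg' → reject
State roles: q0=last symbol not h; q1=last symbol is h
All strings over {g,h} ending with h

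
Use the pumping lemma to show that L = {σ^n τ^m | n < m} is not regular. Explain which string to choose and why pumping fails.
Assume L is regular with pumping length p. Idea: pumping up the σ-block makes the σ-count reach the τ-count.
Choose s = σ^p τ^(p+1) ∈ L. By the pumping lemma, s = xyz with |xy| ≤ p, |y| > 0, so y = σ^k with k ≥ 1. Then xy²z = σ^(p+k) τ^(p+1). Since p+k ≥ p+1, the number of σ's is no longer strictly less than the number of τ's, so xy²z ∉ L.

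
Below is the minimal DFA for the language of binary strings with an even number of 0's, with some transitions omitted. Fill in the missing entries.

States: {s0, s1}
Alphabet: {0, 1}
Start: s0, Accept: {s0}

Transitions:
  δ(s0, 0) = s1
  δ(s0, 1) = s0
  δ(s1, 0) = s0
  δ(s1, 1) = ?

From the language and accept set, identify what each state tracks — s0: even number of 0's so far; s1: odd number of 0's so far.
Each missing δ(q, a) is the state matching the new tracked value after reading a.
δ(s1, 1) = s1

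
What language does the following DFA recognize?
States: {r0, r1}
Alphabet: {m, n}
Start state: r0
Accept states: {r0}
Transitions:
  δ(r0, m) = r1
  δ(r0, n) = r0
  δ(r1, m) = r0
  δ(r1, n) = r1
Testing a few strings:
  'n' → accept
  'nmm' → accept
  'mmn' → accept
  'mn' → reject
State roles: r0=even number of m's so far; r1=odd number of m's so far
All strings over {m,n} with an even number of m's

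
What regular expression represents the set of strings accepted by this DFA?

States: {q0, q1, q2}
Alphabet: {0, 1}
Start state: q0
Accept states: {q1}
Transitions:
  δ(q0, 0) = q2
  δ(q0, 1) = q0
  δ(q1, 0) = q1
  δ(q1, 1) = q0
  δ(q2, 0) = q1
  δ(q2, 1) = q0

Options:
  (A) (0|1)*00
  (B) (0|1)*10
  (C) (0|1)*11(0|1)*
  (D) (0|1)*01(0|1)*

Check each option against the DFA on short strings; one disagreement eliminates an option:
  (A) (0|1)*00: agrees with the DFA on every string of length ≤ 6
  (B) (0|1)*10: on '00' the DFA goes q0 → q2 → q1 and accepts (q1 ∈ Accept), but the regex does not match it → eliminate
  (C) (0|1)*11(0|1)*: on '00' the DFA goes q0 → q2 → q1 and accepts (q1 ∈ Accept), but the regex does not match it → eliminate
  (D) (0|1)*01(0|1)*: on '00' the DFA goes q0 → q2 → q1 and accepts (q1 ∈ Accept), but the regex does not match it → eliminate
Only (A) is consistent with the DFA.
(A) (0|1)*00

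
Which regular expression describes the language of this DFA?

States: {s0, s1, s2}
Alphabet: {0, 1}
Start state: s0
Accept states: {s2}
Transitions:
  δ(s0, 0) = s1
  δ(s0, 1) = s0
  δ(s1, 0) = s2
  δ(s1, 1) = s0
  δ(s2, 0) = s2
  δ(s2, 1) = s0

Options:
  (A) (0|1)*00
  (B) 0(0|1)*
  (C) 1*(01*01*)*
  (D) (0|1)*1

Check each option against the DFA on short strings; one disagreement eliminates an option:
  (A) (0|1)*00: agrees with the DFA on every string of length ≤ 6
  (B) 0(0|1)*: on '0' the DFA goes s0 → s1 and rejects (s1 ∉ Accept), but the regex matches it → eliminate
  (C) 1*(01*01*)*: on ε the DFA stays in s0 and rejects (s0 ∉ Accept), but the regex matches it → eliminate
  (D) (0|1)*1: on '1' the DFA goes s0 → s0 and rejects (s0 ∉ Accept), but the regex matches it → eliminate
Only (A) is consistent with the DFA.
(A) (0|1)*00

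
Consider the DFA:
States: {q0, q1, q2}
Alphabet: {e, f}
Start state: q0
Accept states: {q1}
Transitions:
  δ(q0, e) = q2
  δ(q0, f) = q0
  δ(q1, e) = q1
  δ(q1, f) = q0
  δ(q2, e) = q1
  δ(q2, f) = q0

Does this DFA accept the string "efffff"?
Processing string "efffff":
  q0 --e--> q2
  q2 --f--> q0
  q0 --f--> q0
  q0 --f--> q0
  q0 --f--> q0
  q0 --f--> q0
Final state: q0
Accept states: {q1}
No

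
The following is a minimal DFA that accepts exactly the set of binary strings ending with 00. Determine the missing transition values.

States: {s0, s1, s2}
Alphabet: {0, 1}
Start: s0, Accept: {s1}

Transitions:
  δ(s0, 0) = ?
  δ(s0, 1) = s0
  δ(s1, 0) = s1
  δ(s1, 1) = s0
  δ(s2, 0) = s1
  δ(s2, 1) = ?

From the language and accept set, identify what each state tracks — s0: last symbol not 0; s1: two trailing 0's; s2: one trailing 0.
Each missing δ(q, a) is the state matching the new tracked value after reading a.
δ(s0, 0) = s2; δ(s2, 1) = s0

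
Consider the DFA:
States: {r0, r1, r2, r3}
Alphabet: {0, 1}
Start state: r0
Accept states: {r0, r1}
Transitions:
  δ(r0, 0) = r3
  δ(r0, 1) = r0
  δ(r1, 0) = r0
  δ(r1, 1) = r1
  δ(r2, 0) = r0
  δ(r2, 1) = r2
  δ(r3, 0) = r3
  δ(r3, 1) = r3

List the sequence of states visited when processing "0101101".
read '0': r0 → r3
  read '1': r3 → r3
  read '0': r3 → r3
  read '1': r3 → r3
  read '1': r3 → r3
  read '0': r3 → r3
  read '1': r3 → r3
r0 -> r3 -> r3 -> r3 -> r3 -> r3 -> r3 -> r3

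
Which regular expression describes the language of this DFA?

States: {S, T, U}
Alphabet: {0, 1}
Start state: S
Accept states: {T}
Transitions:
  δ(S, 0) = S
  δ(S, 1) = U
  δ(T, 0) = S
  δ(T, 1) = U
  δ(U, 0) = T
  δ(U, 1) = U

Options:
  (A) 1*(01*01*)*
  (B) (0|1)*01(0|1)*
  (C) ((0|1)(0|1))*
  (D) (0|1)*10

Check each option against the DFA on short strings; one disagreement eliminates an option:
  (A) 1*(01*01*)*: on ε the DFA stays in S and rejects (S ∉ Accept), but the regex matches it → eliminate
  (B) (0|1)*01(0|1)*: on '01' the DFA goes S → S → U and rejects (U ∉ Accept), but the regex matches it → eliminate
  (C) ((0|1)(0|1))*: on ε the DFA stays in S and rejects (S ∉ Accept), but the regex matches it → eliminate
  (D) (0|1)*10: agrees with the DFA on every string of length ≤ 6
Only (D) is consistent with the DFA.
(D) (0|1)*10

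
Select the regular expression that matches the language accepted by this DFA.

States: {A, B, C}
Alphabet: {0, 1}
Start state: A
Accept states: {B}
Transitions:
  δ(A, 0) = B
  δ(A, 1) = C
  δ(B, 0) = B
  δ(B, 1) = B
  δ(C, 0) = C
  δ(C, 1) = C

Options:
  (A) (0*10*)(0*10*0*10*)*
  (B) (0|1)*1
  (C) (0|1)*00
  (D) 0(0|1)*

Check each option against the DFA on short strings; one disagreement eliminates an option:
  (A) (0*10*)(0*10*0*10*)*: on '0' the DFA goes A → B and accepts (B ∈ Accept), but the regex does not match it → eliminate
  (B) (0|1)*1: on '0' the DFA goes A → B and accepts (B ∈ Accept), but the regex does not match it → eliminate
  (C) (0|1)*00: on '0' the DFA goes A → B and accepts (B ∈ Accept), but the regex does not match it → eliminate
  (D) 0(0|1)*: agrees with the DFA on every string of length ≤ 6
Only (D) is consistent with the DFA.
(D) 0(0|1)*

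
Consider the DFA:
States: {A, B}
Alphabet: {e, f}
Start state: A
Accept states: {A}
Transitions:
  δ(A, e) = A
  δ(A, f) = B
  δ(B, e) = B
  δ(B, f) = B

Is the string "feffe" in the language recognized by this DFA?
Processing string "feffe":
  A --f--> B
  B --e--> B
  B --f--> B
  B --f--> B
  B --e--> B
Final state: B
Accept states: {A}
No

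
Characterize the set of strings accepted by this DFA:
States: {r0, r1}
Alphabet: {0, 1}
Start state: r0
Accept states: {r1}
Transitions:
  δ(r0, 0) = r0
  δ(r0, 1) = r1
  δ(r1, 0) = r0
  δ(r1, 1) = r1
Testing a few strings:
  '101' → accept
  '000' → reject
  '10' → reject
  '11' → accept
State roles: r0=last symbol not 1; r1=last symbol is 1
All binary strings ending with 1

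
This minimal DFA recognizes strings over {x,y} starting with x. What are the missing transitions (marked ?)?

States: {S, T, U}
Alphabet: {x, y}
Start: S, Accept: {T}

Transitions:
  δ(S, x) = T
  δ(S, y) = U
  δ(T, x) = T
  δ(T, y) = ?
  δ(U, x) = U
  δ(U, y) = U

From the language and accept set, identify what each state tracks — S: no input read; T: started with x; U: started with y (dead).
Each missing δ(q, a) is the state matching the new tracked value after reading a.
δ(T, y) = T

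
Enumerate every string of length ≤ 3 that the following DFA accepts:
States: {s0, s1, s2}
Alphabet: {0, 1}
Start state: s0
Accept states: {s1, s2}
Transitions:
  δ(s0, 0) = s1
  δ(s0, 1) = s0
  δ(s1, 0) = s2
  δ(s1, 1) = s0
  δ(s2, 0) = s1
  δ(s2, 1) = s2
0, 00, 10, 000, 001, 010, 100, 110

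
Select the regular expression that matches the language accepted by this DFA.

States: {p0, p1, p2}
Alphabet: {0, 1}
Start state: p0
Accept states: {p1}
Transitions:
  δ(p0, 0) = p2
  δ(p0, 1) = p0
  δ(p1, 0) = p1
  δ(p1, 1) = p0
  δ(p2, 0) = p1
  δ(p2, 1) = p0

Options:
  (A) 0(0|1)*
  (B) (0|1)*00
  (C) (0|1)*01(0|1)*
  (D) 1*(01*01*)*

Check each option against the DFA on short strings; one disagreement eliminates an option:
  (A) 0(0|1)*: on '0' the DFA goes p0 → p2 and rejects (p2 ∉ Accept), but the regex matches it → eliminate
  (B) (0|1)*00: agrees with the DFA on every string of length ≤ 6
  (C) (0|1)*01(0|1)*: on '00' the DFA goes p0 → p2 → p1 and accepts (p1 ∈ Accept), but the regex does not match it → eliminate
  (D) 1*(01*01*)*: on ε the DFA stays in p0 and rejects (p0 ∉ Accept), but the regex matches it → eliminate
Only (B) is consistent with the DFA.
(B) (0|1)*00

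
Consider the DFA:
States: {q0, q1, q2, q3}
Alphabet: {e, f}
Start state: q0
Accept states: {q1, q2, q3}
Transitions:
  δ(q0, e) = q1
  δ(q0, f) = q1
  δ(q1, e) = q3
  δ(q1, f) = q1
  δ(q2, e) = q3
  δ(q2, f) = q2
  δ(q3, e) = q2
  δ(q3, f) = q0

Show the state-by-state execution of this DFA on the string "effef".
read 'e': q0 → q1
  read 'f': q1 → q1
  read 'f': q1 → q1
  read 'e': q1 → q3
  read 'f': q3 → q0
q0 -> q1 -> q1 -> q1 -> q3 -> q0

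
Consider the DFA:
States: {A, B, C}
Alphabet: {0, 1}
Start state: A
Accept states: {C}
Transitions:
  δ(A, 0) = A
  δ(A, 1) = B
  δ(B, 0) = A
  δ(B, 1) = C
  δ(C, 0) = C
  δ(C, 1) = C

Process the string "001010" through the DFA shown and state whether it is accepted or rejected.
Processing string "001010":
  A --0--> A
  A --0--> A
  A --1--> B
  B --0--> A
  A --1--> B
  B --0--> A
Final state: A
Accept states: {C}
No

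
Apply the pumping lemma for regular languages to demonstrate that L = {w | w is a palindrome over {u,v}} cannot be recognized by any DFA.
Assume L is regular with pumping length p. Idea: pumping the leading u-block breaks the symmetry.
Choose s = u^p v u^p (a palindrome of length 2p+1 ≥ p). By the pumping lemma, s = xyz with |xy| ≤ p, |y| > 0, so y = u^k with k > 0 (xy lies entirely in the first u^p). Then xy²z = u^(p+k) v u^p, which is not a palindrome since p+k ≠ p.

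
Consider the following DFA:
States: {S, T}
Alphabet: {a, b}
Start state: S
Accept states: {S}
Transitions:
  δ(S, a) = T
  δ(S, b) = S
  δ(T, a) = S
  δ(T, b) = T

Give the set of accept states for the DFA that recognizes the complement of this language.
Complement accept states = All states \ Original accept states
= {S, T} \ {S}
{T}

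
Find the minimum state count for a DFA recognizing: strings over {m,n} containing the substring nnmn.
By Myhill–Nerode, count the distinguishable equivalence classes: 5 classes — one per longest suffix of the input that is a prefix of 'nnmn' (lengths 0 through 3), plus an absorbing 'already seen nnmn' class.
5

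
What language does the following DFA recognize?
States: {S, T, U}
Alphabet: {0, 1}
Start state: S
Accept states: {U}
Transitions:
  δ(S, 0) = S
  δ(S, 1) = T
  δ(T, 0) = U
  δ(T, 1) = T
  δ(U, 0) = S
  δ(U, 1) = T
Testing a few strings:
  '1' → reject
  '011' → reject
  '1010' → accept
  '00' → reject
State roles: S=no suffix match; T=one trailing 1; U=suffix is 10
All binary strings ending with 10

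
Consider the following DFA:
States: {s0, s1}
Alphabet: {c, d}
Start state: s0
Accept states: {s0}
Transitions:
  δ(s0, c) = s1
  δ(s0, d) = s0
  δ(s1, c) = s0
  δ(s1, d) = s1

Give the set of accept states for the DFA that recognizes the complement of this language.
Complement accept states = All states \ Original accept states
= {s0, s1} \ {s0}
{s1}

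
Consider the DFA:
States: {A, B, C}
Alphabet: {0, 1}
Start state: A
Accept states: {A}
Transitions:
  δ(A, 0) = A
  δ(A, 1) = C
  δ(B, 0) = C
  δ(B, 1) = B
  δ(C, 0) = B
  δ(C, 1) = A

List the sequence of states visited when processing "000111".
read '0': A → A
  read '0': A → A
  read '0': A → A
  read '1': A → C
  read '1': C → A
  read '1': A → C
A -> A -> A -> A -> C -> A -> C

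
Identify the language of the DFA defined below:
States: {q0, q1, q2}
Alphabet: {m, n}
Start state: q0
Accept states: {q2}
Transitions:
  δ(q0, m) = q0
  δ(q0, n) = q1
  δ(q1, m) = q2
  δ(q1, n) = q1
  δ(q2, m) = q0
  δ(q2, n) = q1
Testing a few strings:
  'n' → reject
  'mmmm' → reject
  'nn' → reject
  'mmm' → reject
State roles: q0=no suffix match; q1=one trailing n; q2=suffix is nm
All strings over {m,n} ending with nm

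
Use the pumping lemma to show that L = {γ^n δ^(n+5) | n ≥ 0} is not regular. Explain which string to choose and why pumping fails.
Assume L is regular with pumping length p. Idea: pumping the γ-block breaks the fixed offset of 5.
Choose s = γ^p δ^(p+5) ∈ L. By the pumping lemma, s = xyz with |xy| ≤ p, |y| > 0, so y = γ^k with k ≥ 1. Then xy²z = γ^(p+k) δ^(p+5). For this to be in L we would need p+5 = (p+k)+5, i.e. k = 0, contradicting k ≥ 1. So xy²z ∉ L.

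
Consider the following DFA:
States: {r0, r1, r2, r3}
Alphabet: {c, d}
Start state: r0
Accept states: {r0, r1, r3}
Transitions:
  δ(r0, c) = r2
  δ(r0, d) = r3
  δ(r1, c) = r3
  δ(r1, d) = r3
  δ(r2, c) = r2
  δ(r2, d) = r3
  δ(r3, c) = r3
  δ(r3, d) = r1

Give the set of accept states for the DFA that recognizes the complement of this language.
Complement accept states = All states \ Original accept states
= {r0, r1, r2, r3} \ {r0, r1, r3}
{r2}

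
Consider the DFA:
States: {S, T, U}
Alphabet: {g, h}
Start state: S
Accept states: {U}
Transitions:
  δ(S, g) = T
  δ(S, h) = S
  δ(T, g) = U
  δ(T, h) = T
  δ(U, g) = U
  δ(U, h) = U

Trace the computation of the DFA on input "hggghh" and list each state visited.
read 'h': S → S
  read 'g': S → T
  read 'g': T → U
  read 'g': U → U
  read 'h': U → U
  read 'h': U → U
S -> S -> T -> U -> U -> U -> U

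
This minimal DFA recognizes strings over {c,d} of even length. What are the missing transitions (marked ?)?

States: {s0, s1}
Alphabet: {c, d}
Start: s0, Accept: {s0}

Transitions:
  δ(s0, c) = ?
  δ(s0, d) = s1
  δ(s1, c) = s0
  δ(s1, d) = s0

From the language and accept set, identify what each state tracks — s0: even length so far; s1: odd length so far.
Each missing δ(q, a) is the state matching the new tracked value after reading a.
δ(s0, c) = s1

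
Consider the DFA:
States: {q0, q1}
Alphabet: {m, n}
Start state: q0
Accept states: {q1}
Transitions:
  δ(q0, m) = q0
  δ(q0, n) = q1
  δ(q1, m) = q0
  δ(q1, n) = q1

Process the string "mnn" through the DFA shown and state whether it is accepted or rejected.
Processing string "mnn":
  q0 --m--> q0
  q0 --n--> q1
  q1 --n--> q1
Final state: q1
Accept states: {q1}
Yes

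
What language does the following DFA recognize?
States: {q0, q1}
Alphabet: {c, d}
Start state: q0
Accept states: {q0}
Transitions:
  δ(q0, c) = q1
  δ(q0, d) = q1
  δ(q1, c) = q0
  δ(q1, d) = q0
Testing a few strings:
  'd' → reject
  'cc' → accept
  'dc' → accept
  'dcc' → reject
State roles: q0=even length so far; q1=odd length so far
All strings over {c,d} of even length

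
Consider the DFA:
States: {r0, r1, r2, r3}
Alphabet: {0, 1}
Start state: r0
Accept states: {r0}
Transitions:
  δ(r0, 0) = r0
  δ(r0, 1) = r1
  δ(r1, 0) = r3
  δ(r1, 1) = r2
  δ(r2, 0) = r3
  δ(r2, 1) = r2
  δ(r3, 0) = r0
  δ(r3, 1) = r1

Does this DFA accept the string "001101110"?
Processing string "001101110":
  r0 --0--> r0
  r0 --0--> r0
  r0 --1--> r1
  r1 --1--> r2
  r2 --0--> r3
  r3 --1--> r1
  r1 --1--> r2
  r2 --1--> r2
  r2 --0--> r3
Final state: r3
Accept states: {r0}
No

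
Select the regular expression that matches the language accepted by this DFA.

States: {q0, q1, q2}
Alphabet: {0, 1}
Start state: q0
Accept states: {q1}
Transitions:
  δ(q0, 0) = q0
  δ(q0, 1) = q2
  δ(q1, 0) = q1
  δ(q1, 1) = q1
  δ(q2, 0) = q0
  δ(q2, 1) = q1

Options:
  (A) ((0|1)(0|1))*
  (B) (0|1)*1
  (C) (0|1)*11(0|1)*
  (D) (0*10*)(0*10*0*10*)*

Check each option against the DFA on short strings; one disagreement eliminates an option:
  (A) ((0|1)(0|1))*: on ε the DFA stays in q0 and rejects (q0 ∉ Accept), but the regex matches it → eliminate
  (B) (0|1)*1: on '1' the DFA goes q0 → q2 and rejects (q2 ∉ Accept), but the regex matches it → eliminate
  (C) (0|1)*11(0|1)*: agrees with the DFA on every string of length ≤ 6
  (D) (0*10*)(0*10*0*10*)*: on '1' the DFA goes q0 → q2 and rejects (q2 ∉ Accept), but the regex matches it → eliminate
Only (C) is consistent with the DFA.
(C) (0|1)*11(0|1)*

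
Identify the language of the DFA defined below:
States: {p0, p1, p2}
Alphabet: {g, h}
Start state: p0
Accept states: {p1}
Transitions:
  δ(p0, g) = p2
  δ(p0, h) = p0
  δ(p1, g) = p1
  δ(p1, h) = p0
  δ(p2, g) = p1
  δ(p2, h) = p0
Testing a few strings:
  'g' → reject
  'gh' → reject
  'hhh' → reject
  'ghhg' → reject
State roles: p0=last symbol not g; p1=two trailing g's; p2=one trailing g
All strings over {g,h} ending with gg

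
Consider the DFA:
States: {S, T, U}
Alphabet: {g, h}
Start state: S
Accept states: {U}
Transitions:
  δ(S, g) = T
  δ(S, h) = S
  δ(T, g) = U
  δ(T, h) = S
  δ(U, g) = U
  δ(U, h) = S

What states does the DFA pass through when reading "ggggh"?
read 'g': S → T
  read 'g': T → U
  read 'g': U → U
  read 'g': U → U
  read 'h': U → S
S -> T -> U -> U -> U -> S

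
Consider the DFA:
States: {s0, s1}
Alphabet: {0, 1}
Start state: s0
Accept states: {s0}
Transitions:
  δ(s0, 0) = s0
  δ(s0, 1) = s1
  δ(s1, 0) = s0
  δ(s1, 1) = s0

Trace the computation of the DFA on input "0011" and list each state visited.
read '0': s0 → s0
  read '0': s0 → s0
  read '1': s0 → s1
  read '1': s1 → s0
s0 -> s0 -> s0 -> s1 -> s0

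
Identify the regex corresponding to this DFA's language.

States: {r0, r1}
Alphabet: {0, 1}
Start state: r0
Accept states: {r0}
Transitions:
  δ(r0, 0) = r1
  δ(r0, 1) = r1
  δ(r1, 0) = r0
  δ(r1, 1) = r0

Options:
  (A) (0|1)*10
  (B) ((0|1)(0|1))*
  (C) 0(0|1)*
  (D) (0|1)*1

Check each option against the DFA on short strings; one disagreement eliminates an option:
  (A) (0|1)*10: on ε the DFA stays in r0 and accepts (r0 ∈ Accept), but the regex does not match it → eliminate
  (B) ((0|1)(0|1))*: agrees with the DFA on every string of length ≤ 6
  (C) 0(0|1)*: on ε the DFA stays in r0 and accepts (r0 ∈ Accept), but the regex does not match it → eliminate
  (D) (0|1)*1: on ε the DFA stays in r0 and accepts (r0 ∈ Accept), but the regex does not match it → eliminate
Only (B) is consistent with the DFA.
(B) ((0|1)(0|1))*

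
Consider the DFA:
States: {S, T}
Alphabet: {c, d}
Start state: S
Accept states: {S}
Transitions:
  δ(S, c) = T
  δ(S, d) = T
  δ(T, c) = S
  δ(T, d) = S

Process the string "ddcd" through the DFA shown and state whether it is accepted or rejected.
Processing string "ddcd":
  S --d--> T
  T --d--> S
  S --c--> T
  T --d--> S
Final state: S
Accept states: {S}
Yes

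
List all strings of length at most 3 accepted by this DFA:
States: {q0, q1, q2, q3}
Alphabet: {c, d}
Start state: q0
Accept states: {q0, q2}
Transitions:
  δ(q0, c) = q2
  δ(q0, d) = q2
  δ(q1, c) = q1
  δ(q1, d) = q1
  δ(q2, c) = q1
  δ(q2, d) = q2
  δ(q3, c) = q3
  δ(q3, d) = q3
ε, c, d, cd, dd, cdd, ddd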